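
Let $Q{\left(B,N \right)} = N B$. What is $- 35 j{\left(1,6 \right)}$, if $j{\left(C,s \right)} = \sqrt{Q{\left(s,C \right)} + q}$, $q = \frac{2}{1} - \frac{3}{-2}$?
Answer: $- \frac{35 \sqrt{38}}{2} \approx -107.88$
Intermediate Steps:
$q = \frac{7}{2}$ ($q = 2 \cdot 1 - - \frac{3}{2} = 2 + \frac{3}{2} = \frac{7}{2} \approx 3.5$)
$Q{\left(B,N \right)} = B N$
$j{\left(C,s \right)} = \sqrt{\frac{7}{2} + C s}$ ($j{\left(C,s \right)} = \sqrt{s C + \frac{7}{2}} = \sqrt{C s + \frac{7}{2}} = \sqrt{\frac{7}{2} + C s}$)
$- 35 j{\left(1,6 \right)} = - 35 \frac{\sqrt{14 + 4 \cdot 1 \cdot 6}}{2} = - 35 \frac{\sqrt{14 + 24}}{2} = - 35 \frac{\sqrt{38}}{2} = - \frac{35 \sqrt{38}}{2}$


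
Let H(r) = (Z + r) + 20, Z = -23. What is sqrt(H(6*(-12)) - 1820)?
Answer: I*sqrt(1895) ≈ 43.532*I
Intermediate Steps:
H(r) = -3 + r (H(r) = (-23 + r) + 20 = -3 + r)
sqrt(H(6*(-12)) - 1820) = sqrt((-3 + 6*(-12)) - 1820) = sqrt((-3 - 72) - 1820) = sqrt(-75 - 1820) = sqrt(-1895) = I*sqrt(1895)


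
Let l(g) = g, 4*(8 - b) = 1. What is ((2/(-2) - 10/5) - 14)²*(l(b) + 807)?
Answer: 941851/4 ≈ 2.3546e+5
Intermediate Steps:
b = 31/4 (b = 8 - ¼*1 = 8 - ¼ = 31/4 ≈ 7.7500)
((2/(-2) - 10/5) - 14)²*(l(b) + 807) = ((2/(-2) - 10/5) - 14)²*(31/4 + 807) = ((2*(-½) - 10*⅕) - 14)²*(3259/4) = ((-1 - 2) - 14)²*(3259/4) = (-3 - 14)²*(3259/4) = (-17)²*(3259/4) = 289*(3259/4) = 941851/4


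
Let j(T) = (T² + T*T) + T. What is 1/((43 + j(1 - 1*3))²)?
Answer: 1/2401 ≈ 0.00041649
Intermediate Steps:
j(T) = T + 2*T² (j(T) = (T² + T²) + T = 2*T² + T = T + 2*T²)
1/((43 + j(1 - 1*3))²) = 1/((43 + (1 - 1*3)*(1 + 2*(1 - 1*3)))²) = 1/((43 + (1 - 3)*(1 + 2*(1 - 3)))²) = 1/((43 - 2*(1 + 2*(-2)))²) = 1/((43 - 2*(1 - 4))²) = 1/((43 - 2*(-3))²) = 1/((43 + 6)²) = 1/(49²) = 1/2401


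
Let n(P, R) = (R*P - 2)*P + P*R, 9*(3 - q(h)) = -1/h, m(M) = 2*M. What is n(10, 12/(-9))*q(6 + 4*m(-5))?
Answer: -229250/459 ≈ -499.46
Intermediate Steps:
q(h) = 3 + 1/(9*h) (q(h) = 3 - (-1)/(9*h) = 3 + 1/(9*h))
n(P, R) = P*R + P*(-2 + P*R) (n(P, R) = (P*R - 2)*P + P*R = (-2 + P*R)*P + P*R = P*(-2 + P*R) + P*R = P*R + P*(-2 + P*R))
n(10, 12/(-9))*q(6 + 4*m(-5)) = (10*(-2 + 12/(-9) + 10*(12/(-9))))*(3 + 1/(9*(6 + 4*(2*(-5))))) = (10*(-2 + 12*(-⅑) + 10*(12*(-⅑))))*(3 + 1/(9*(6 + 4*(-10)))) = (10*(-2 - 4/3 + 10*(-4/3)))*(3 + 1/(9*(6 - 40))) = (10*(-2 - 4/3 - 40/3))*(3 + (⅑)/(-34)) = (10*(-50/3))*(3 + (⅑)*(-1/34)) = -500*(3 - 1/306)/3 = -500/3*917/306 = -229250/459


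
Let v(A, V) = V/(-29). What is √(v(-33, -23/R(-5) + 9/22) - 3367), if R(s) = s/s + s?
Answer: 17*I*√4742573/638 ≈ 58.028*I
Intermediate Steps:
R(s) = 1 + s
v(A, V) = -V/29 (v(A, V) = V*(-1/29) = -V/29)
√(v(-33, -23/R(-5) + 9/22) - 3367) = √(-(-23/(1 - 5) + 9/22)/29 - 3367) = √(-(-23/(-4) + 9*(1/22))/29 - 3367) = √(-(-23*(-¼) + 9/22)/29 - 3367) = √(-(23/4 + 9/22)/29 - 3367) = √(-1/29*271/44 - 3367) = √(-271/1276 - 3367) = √(-4296563/1276) = 17*I*√4742573/638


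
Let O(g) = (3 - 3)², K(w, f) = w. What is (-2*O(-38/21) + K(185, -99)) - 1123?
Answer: -938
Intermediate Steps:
O(g) = 0 (O(g) = 0² = 0)
(-2*O(-38/21) + K(185, -99)) - 1123 = (-2*0 + 185) - 1123 = (0 + 185) - 1123 = 185 - 1123 = -938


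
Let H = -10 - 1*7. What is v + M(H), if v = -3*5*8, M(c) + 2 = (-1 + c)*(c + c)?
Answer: 490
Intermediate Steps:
H = -17 (H = -10 - 7 = -17)
M(c) = -2 + 2*c*(-1 + c) (M(c) = -2 + (-1 + c)*(c + c) = -2 + (-1 + c)*(2*c) = -2 + 2*c*(-1 + c))
v = -120 (v = -15*8 = -120)
v + M(H) = -120 + (-2 - 2*(-17) + 2*(-17)²) = -120 + (-2 + 34 + 2*289) = -120 + (-2 + 34 + 578) = -120 + 610 = 490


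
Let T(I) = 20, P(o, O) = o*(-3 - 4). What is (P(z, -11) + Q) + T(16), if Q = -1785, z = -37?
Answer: -1506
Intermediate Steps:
P(o, O) = -7*o (P(o, O) = o*(-7) = -7*o)
(P(z, -11) + Q) + T(16) = (-7*(-37) - 1785) + 20 = (259 - 1785) + 20 = -1526 + 20 = -1506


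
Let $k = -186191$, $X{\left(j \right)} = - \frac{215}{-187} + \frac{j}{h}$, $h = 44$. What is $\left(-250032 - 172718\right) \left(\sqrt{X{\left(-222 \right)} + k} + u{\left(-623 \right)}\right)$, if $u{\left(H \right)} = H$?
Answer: $263373250 - \frac{211375 i \sqrt{26044197234}}{187} \approx 2.6337 \cdot 10^{8} - 1.8242 \cdot 10^{8} i$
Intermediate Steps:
$X{\left(j \right)} = \frac{215}{187} + \frac{j}{44}$ ($X{\left(j \right)} = - \frac{215}{-187} + \frac{j}{44} = \left(-215\right) \left(- \frac{1}{187}\right) + j \frac{1}{44} = \frac{215}{187} + \frac{j}{44}$)
$\left(-250032 - 172718\right) \left(\sqrt{X{\left(-222 \right)} + k} + u{\left(-623 \right)}\right) = \left(-250032 - 172718\right) \left(\sqrt{\left(\frac{215}{187} + \frac{1}{44} \left(-222\right)\right) - 186191} - 623\right) = - 422750 \left(\sqrt{\left(\frac{215}{187} - \frac{111}{22}\right) - 186191} - 623\right) = - 422750 \left(\sqrt{- \frac{1457}{374} - 186191} - 623\right) = - 422750 \left(\sqrt{- \frac{69636891}{374}} - 623\right) = - 422750 \left(\frac{i \sqrt{26044197234}}{374} - 623\right) = - 422750 \left(-623 + \frac{i \sqrt{26044197234}}{374}\right) = 263373250 - \frac{211375 i \sqrt{26044197234}}{187}$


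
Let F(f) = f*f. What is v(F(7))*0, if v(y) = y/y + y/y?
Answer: 0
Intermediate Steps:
F(f) = f²
v(y) = 2 (v(y) = 1 + 1 = 2)
v(F(7))*0 = 2*0 = 0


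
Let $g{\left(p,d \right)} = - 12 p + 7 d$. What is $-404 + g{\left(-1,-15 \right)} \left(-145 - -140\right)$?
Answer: $61$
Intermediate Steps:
$-404 + g{\left(-1,-15 \right)} \left(-145 - -140\right) = -404 + \left(\left(-12\right) \left(-1\right) + 7 \left(-15\right)\right) \left(-145 - -140\right) = -404 + \left(12 - 105\right) \left(-145 + 140\right) = -404 - -465 = -404 + 465 = 61$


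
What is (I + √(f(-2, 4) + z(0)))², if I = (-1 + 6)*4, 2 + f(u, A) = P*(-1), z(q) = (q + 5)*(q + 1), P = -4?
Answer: (20 + √7)² ≈ 512.83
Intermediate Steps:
z(q) = (1 + q)*(5 + q) (z(q) = (5 + q)*(1 + q) = (1 + q)*(5 + q))
f(u, A) = 2 (f(u, A) = -2 - 4*(-1) = -2 + 4 = 2)
I = 20 (I = 5*4 = 20)
(I + √(f(-2, 4) + z(0)))² = (20 + √(2 + (5 + 0² + 6*0)))² = (20 + √(2 + (5 + 0 + 0)))² = (20 + √(2 + 5))² = (20 + √7)²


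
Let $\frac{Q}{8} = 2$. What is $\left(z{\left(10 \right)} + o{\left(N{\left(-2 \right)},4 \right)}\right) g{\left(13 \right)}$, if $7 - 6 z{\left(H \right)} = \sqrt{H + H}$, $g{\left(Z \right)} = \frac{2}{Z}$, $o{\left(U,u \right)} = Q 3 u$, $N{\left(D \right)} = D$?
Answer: $\frac{1159}{39} - \frac{2 \sqrt{5}}{39} \approx 29.603$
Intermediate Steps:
$Q = 16$ ($Q = 8 \cdot 2 = 16$)
$o{\left(U,u \right)} = 48 u$ ($o{\left(U,u \right)} = 16 \cdot 3 u = 48 u$)
$z{\left(H \right)} = \frac{7}{6} - \frac{\sqrt{2} \sqrt{H}}{6}$ ($z{\left(H \right)} = \frac{7}{6} - \frac{\sqrt{H + H}}{6} = \frac{7}{6} - \frac{\sqrt{2 H}}{6} = \frac{7}{6} - \frac{\sqrt{2} \sqrt{H}}{6}$)
$\left(z{\left(10 \right)} + o{\left(N{\left(-2 \right)},4 \right)}\right) g{\left(13 \right)} = \left(\left(\frac{7}{6} - \frac{\sqrt{2} \sqrt{10}}{6}\right) + 48 \cdot 4\right) \frac{2}{13} = \left(\left(\frac{7}{6} - \frac{\sqrt{5}}{3}\right) + 192\right) 2 \cdot \frac{1}{13} = \left(\frac{1159}{6} - \frac{\sqrt{5}}{3}\right) \frac{2}{13} = \frac{1159}{39} - \frac{2 \sqrt{5}}{39}$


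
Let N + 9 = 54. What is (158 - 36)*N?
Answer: 5490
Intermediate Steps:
N = 45 (N = -9 + 54 = 45)
(158 - 36)*N = (158 - 36)*45 = 122*45 = 5490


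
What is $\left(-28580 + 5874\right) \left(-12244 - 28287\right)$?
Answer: $920296886$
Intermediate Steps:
$\left(-28580 + 5874\right) \left(-12244 - 28287\right) = \left(-22706\right) \left(-40531\right) = 920296886$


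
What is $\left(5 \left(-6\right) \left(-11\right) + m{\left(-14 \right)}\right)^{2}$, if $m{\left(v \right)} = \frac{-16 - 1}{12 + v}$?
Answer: $\frac{458329}{4} \approx 1.1458 \cdot 10^{5}$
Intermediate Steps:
$m{\left(v \right)} = - \frac{17}{12 + v}$
$\left(5 \left(-6\right) \left(-11\right) + m{\left(-14 \right)}\right)^{2} = \left(5 \left(-6\right) \left(-11\right) - \frac{17}{12 - 14}\right)^{2} = \left(\left(-30\right) \left(-11\right) - \frac{17}{-2}\right)^{2} = \left(330 - - \frac{17}{2}\right)^{2} = \left(330 + \frac{17}{2}\right)^{2} = \left(\frac{677}{2}\right)^{2} = \frac{458329}{4}$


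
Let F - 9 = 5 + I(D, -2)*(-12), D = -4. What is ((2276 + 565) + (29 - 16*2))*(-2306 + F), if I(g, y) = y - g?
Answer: -6572808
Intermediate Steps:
F = -10 (F = 9 + (5 + (-2 - 1*(-4))*(-12)) = 9 + (5 + (-2 + 4)*(-12)) = 9 + (5 + 2*(-12)) = 9 + (5 - 24) = 9 - 19 = -10)
((2276 + 565) + (29 - 16*2))*(-2306 + F) = ((2276 + 565) + (29 - 16*2))*(-2306 - 10) = (2841 + (29 - 32))*(-2316) = (2841 - 3)*(-2316) = 2838*(-2316) = -6572808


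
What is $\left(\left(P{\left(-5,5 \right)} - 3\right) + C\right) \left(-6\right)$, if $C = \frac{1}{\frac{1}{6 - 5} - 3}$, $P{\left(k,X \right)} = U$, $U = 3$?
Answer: $3$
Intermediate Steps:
$P{\left(k,X \right)} = 3$
$C = - \frac{1}{2}$ ($C = \frac{1}{1^{-1} - 3} = \frac{1}{1 - 3} = \frac{1}{-2} = - \frac{1}{2} \approx -0.5$)
$\left(\left(P{\left(-5,5 \right)} - 3\right) + C\right) \left(-6\right) = \left(\left(3 - 3\right) - \frac{1}{2}\right) \left(-6\right) = \left(0 - \frac{1}{2}\right) \left(-6\right) = \left(- \frac{1}{2}\right) \left(-6\right) = 3$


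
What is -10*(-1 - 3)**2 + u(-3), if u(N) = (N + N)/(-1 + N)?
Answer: -317/2 ≈ -158.50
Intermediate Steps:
u(N) = 2*N/(-1 + N) (u(N) = (2*N)/(-1 + N) = 2*N/(-1 + N))
-10*(-1 - 3)**2 + u(-3) = -10*(-1 - 3)**2 + 2*(-3)/(-1 - 3) = -10*(-4)**2 + 2*(-3)/(-4) = -10*16 + 2*(-3)*(-1/4) = -160 + 3/2 = -317/2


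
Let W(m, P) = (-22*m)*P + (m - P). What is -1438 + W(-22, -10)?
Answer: -6290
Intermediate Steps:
W(m, P) = m - P - 22*P*m (W(m, P) = -22*P*m + (m - P) = m - P - 22*P*m)
-1438 + W(-22, -10) = -1438 + (-22 - 1*(-10) - 22*(-10)*(-22)) = -1438 + (-22 + 10 - 4840) = -1438 - 4852 = -6290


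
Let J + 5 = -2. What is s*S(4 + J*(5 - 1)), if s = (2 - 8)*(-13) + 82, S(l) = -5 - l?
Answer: 3040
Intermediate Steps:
J = -7 (J = -5 - 2 = -7)
s = 160 (s = -6*(-13) + 82 = 78 + 82 = 160)
s*S(4 + J*(5 - 1)) = 160*(-5 - (4 - 7*(5 - 1))) = 160*(-5 - (4 - 7*4)) = 160*(-5 - (4 - 28)) = 160*(-5 - 1*(-24)) = 160*(-5 + 24) = 160*19 = 3040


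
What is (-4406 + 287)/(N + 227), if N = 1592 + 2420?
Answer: -1373/1413 ≈ -0.97169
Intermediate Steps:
N = 4012
(-4406 + 287)/(N + 227) = (-4406 + 287)/(4012 + 227) = -4119/4239 = -4119*1/4239 = -1373/1413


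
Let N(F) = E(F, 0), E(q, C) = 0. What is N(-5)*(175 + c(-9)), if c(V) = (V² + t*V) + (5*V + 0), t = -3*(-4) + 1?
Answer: 0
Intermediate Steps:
t = 13 (t = 12 + 1 = 13)
N(F) = 0
c(V) = V² + 18*V (c(V) = (V² + 13*V) + (5*V + 0) = (V² + 13*V) + 5*V = V² + 18*V)
N(-5)*(175 + c(-9)) = 0*(175 - 9*(18 - 9)) = 0*(175 - 9*9) = 0*(175 - 81) = 0*94 = 0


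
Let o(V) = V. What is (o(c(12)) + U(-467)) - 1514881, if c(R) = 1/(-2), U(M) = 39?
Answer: -3029685/2 ≈ -1.5148e+6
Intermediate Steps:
c(R) = -½
(o(c(12)) + U(-467)) - 1514881 = (-½ + 39) - 1514881 = 77/2 - 1514881 = -3029685/2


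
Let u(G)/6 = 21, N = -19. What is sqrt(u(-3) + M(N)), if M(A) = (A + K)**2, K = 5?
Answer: sqrt(322) ≈ 17.944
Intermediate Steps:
M(A) = (5 + A)**2 (M(A) = (A + 5)**2 = (5 + A)**2)
u(G) = 126 (u(G) = 6*21 = 126)
sqrt(u(-3) + M(N)) = sqrt(126 + (5 - 19)**2) = sqrt(126 + (-14)**2) = sqrt(126 + 196) = sqrt(322)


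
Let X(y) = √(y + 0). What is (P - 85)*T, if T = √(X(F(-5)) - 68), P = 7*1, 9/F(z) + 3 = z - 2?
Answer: -39*√(-6800 + 30*I*√10)/5 ≈ -4.4866 - 643.22*I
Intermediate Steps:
F(z) = 9/(-5 + z) (F(z) = 9/(-3 + (z - 2)) = 9/(-3 + (-2 + z)) = 9/(-5 + z))
P = 7
X(y) = √y
T = √(-68 + 3*I*√10/10) (T = √(√(9/(-5 - 5)) - 68) = √(√(9/(-10)) - 68) = √(√(9*(-⅒)) - 68) = √(√(-9/10) - 68) = √(3*I*√10/10 - 68) = √(-68 + 3*I*√10/10) ≈ 0.05752 + 8.2464*I)
(P - 85)*T = (7 - 85)*(√(-6800 + 30*I*√10)/10) = -39*√(-6800 + 30*I*√10)/5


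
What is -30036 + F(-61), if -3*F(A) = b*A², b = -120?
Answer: 118804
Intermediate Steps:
F(A) = 40*A² (F(A) = -(-40)*A² = 40*A²)
-30036 + F(-61) = -30036 + 40*(-61)² = -30036 + 40*3721 = -30036 + 148840 = 118804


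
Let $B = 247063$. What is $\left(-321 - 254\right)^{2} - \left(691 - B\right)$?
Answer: $576997$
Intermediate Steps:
$\left(-321 - 254\right)^{2} - \left(691 - B\right) = \left(-321 - 254\right)^{2} - \left(691 - 247063\right) = \left(-575\right)^{2} - \left(691 - 247063\right) = 330625 - -246372 = 330625 + 246372 = 576997$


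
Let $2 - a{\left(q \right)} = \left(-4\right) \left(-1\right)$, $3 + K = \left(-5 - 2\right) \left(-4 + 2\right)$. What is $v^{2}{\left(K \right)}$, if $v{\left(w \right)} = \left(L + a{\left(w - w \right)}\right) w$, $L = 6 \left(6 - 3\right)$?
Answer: $30976$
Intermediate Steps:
$K = 11$ ($K = -3 + \left(-5 - 2\right) \left(-4 + 2\right) = -3 - -14 = -3 + 14 = 11$)
$a{\left(q \right)} = -2$ ($a{\left(q \right)} = 2 - \left(-4\right) \left(-1\right) = 2 - 4 = -2$)
$L = 18$ ($L = 6 \cdot 3 = 18$)
$v{\left(w \right)} = 16 w$ ($v{\left(w \right)} = \left(18 - 2\right) w = 16 w$)
$v^{2}{\left(K \right)} = \left(16 \cdot 11\right)^{2} = 176^{2} = 30976$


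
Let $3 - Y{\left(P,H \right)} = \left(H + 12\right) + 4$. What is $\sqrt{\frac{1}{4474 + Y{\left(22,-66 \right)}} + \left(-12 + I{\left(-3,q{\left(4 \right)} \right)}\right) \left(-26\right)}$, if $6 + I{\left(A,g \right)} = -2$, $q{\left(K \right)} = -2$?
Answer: $\frac{\sqrt{1184082623}}{1509} \approx 22.804$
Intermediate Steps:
$Y{\left(P,H \right)} = -13 - H$ ($Y{\left(P,H \right)} = 3 - \left(\left(H + 12\right) + 4\right) = 3 - \left(\left(12 + H\right) + 4\right) = 3 - \left(16 + H\right) = -13 - H$)
$I{\left(A,g \right)} = -8$ ($I{\left(A,g \right)} = -6 - 2 = -8$)
$\sqrt{\frac{1}{4474 + Y{\left(22,-66 \right)}} + \left(-12 + I{\left(-3,q{\left(4 \right)} \right)}\right) \left(-26\right)} = \sqrt{\frac{1}{4474 - -53} + \left(-12 - 8\right) \left(-26\right)} = \sqrt{\frac{1}{4474 + \left(-13 + 66\right)} - -520} = \sqrt{\frac{1}{4474 + 53} + 520} = \sqrt{\frac{1}{4527} + 520} = \sqrt{\frac{2354041}{4527}} = \frac{\sqrt{1184082623}}{1509}$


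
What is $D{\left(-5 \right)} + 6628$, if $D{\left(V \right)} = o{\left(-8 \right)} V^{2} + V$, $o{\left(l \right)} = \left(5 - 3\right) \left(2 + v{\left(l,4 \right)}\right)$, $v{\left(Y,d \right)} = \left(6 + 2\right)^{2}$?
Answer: $9923$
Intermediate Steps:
$v{\left(Y,d \right)} = 64$ ($v{\left(Y,d \right)} = 8^{2} = 64$)
$o{\left(l \right)} = 132$ ($o{\left(l \right)} = \left(5 - 3\right) \left(2 + 64\right) = 2 \cdot 66 = 132$)
$D{\left(V \right)} = V + 132 V^{2}$ ($D{\left(V \right)} = 132 V^{2} + V = V + 132 V^{2}$)
$D{\left(-5 \right)} + 6628 = - 5 \left(1 + 132 \left(-5\right)\right) + 6628 = - 5 \left(1 - 660\right) + 6628 = \left(-5\right) \left(-659\right) + 6628 = 3295 + 6628 = 9923$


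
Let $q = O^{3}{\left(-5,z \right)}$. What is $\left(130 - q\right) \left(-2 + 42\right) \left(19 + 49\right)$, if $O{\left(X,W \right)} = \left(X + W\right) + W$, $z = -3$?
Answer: $3973920$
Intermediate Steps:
$O{\left(X,W \right)} = X + 2 W$ ($O{\left(X,W \right)} = \left(W + X\right) + W = X + 2 W$)
$q = -1331$ ($q = \left(-5 + 2 \left(-3\right)\right)^{3} = \left(-5 - 6\right)^{3} = \left(-11\right)^{3} = -1331$)
$\left(130 - q\right) \left(-2 + 42\right) \left(19 + 49\right) = \left(130 - -1331\right) \left(-2 + 42\right) \left(19 + 49\right) = \left(130 + 1331\right) 40 \cdot 68 = 1461 \cdot 2720 = 3973920$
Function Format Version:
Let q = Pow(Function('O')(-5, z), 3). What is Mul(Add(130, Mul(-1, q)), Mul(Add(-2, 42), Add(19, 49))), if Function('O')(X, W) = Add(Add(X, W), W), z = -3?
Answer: 3973920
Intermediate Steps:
Function('O')(X, W) = Add(X, Mul(2, W)) (Function('O')(X, W) = Add(Add(W, X), W) = Add(X, Mul(2, W)))
q = -1331 (q = Pow(Add(-5, Mul(2, -3)), 3) = Pow(Add(-5, -6), 3) = Pow(-11, 3) = -1331)
Mul(Add(130, Mul(-1, q)), Mul(Add(-2, 42), Add(19, 49))) = Mul(Add(130, Mul(-1, -1331)), Mul(Add(-2, 42), Add(19, 49))) = Mul(Add(130, 1331), Mul(40, 68)) = Mul(1461, 2720) = 3973920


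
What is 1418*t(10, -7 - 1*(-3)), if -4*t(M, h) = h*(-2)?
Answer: -2836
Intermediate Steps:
t(M, h) = h/2 (t(M, h) = -h*(-2)/4 = -(-1)*h/2 = h/2)
1418*t(10, -7 - 1*(-3)) = 1418*((-7 - 1*(-3))/2) = 1418*((-7 + 3)/2) = 1418*((1/2)*(-4)) = 1418*(-2) = -2836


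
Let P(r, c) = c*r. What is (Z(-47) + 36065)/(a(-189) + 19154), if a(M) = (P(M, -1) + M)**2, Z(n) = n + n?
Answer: 35971/19154 ≈ 1.8780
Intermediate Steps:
Z(n) = 2*n
a(M) = 0 (a(M) = (-M + M)**2 = 0**2 = 0)
(Z(-47) + 36065)/(a(-189) + 19154) = (2*(-47) + 36065)/(0 + 19154) = (-94 + 36065)/19154 = 35971*(1/19154) = 35971/19154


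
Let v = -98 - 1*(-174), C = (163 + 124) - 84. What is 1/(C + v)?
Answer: 1/279 ≈ 0.0035842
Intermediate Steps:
C = 203 (C = 287 - 84 = 203)
v = 76 (v = -98 + 174 = 76)
1/(C + v) = 1/(203 + 76) = 1/279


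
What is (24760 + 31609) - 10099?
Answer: 46270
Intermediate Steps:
(24760 + 31609) - 10099 = 56369 - 10099 = 46270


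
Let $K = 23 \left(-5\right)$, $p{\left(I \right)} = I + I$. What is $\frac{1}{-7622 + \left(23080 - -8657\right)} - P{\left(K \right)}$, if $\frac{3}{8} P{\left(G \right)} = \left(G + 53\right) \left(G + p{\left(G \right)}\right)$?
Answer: $- \frac{1375519599}{24115} \approx -57040.0$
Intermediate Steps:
$p{\left(I \right)} = 2 I$
$K = -115$
$P{\left(G \right)} = 8 G \left(53 + G\right)$ ($P{\left(G \right)} = \frac{8 \left(G + 53\right) \left(G + 2 G\right)}{3} = \frac{8 \left(53 + G\right) 3 G}{3} = \frac{8 \cdot 3 G \left(53 + G\right)}{3} = 8 G \left(53 + G\right)$)
$\frac{1}{-7622 + \left(23080 - -8657\right)} - P{\left(K \right)} = \frac{1}{-7622 + \left(23080 - -8657\right)} - 8 \left(-115\right) \left(53 - 115\right) = \frac{1}{-7622 + \left(23080 + 8657\right)} - 8 \left(-115\right) \left(-62\right) = \frac{1}{-7622 + 31737} - 57040 = \frac{1}{24115} - 57040 = - \frac{1375519599}{24115}$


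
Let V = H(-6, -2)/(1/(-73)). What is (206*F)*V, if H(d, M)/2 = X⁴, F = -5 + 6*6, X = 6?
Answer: -1208333376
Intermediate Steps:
F = 31 (F = -5 + 36 = 31)
H(d, M) = 2592 (H(d, M) = 2*6⁴ = 2*1296 = 2592)
V = -189216 (V = 2592/(1/(-73)) = 2592/(-1/73) = 2592*(-73) = -189216)
(206*F)*V = (206*31)*(-189216) = 6386*(-189216) = -1208333376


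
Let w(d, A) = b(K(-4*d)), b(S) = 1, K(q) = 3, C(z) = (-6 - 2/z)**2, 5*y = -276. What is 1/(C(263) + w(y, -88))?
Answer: 69169/2565569 ≈ 0.026960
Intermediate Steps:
y = -276/5 (y = (1/5)*(-276) = -276/5 ≈ -55.200)
w(d, A) = 1
1/(C(263) + w(y, -88)) = 1/(4*(1 + 3*263)**2/263**2 + 1) = 1/(4*(1/69169)*(1 + 789)**2 + 1) = 1/(4*(1/69169)*790**2 + 1) = 1/(4*(1/69169)*624100 + 1) = 1/(2496400/69169 + 1) = 1/(2565569/69169) = 69169/2565569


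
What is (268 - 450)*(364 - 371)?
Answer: 1274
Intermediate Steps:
(268 - 450)*(364 - 371) = -182*(-7) = 1274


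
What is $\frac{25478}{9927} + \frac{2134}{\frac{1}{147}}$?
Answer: $\frac{3114105524}{9927} \approx 3.137 \cdot 10^{5}$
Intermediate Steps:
$\frac{25478}{9927} + \frac{2134}{\frac{1}{147}} = 25478 \cdot \frac{1}{9927} + 2134 \frac{1}{\frac{1}{147}} = \frac{25478}{9927} + 2134 \cdot 147 = \frac{25478}{9927} + 313698 = \frac{3114105524}{9927}$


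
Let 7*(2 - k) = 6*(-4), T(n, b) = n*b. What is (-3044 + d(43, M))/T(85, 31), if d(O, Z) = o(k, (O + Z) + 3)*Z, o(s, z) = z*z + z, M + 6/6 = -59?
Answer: -13964/2635 ≈ -5.2994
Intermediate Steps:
T(n, b) = b*n
M = -60 (M = -1 - 59 = -60)
k = 38/7 (k = 2 - 6*(-4)/7 = 2 - 1/7*(-24) = 2 + 24/7 = 38/7 ≈ 5.4286)
o(s, z) = z + z**2 (o(s, z) = z**2 + z = z + z**2)
d(O, Z) = Z*(3 + O + Z)*(4 + O + Z) (d(O, Z) = (((O + Z) + 3)*(1 + ((O + Z) + 3)))*Z = ((3 + O + Z)*(1 + (3 + O + Z)))*Z = ((3 + O + Z)*(4 + O + Z))*Z = Z*(3 + O + Z)*(4 + O + Z))
(-3044 + d(43, M))/T(85, 31) = (-3044 - 60*(3 + 43 - 60)*(4 + 43 - 60))/((31*85)) = (-3044 - 60*(-14)*(-13))/2635 = (-3044 - 10920)*(1/2635) = -13964*1/2635 = -13964/2635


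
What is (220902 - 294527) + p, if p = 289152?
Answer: 215527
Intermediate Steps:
(220902 - 294527) + p = (220902 - 294527) + 289152 = -73625 + 289152 = 215527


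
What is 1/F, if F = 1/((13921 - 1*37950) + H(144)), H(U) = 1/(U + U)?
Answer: -6920351/288 ≈ -24029.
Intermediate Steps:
H(U) = 1/(2*U)
F = -288/6920351 (F = 1/((13921 - 1*37950) + (½)/144) = 1/((13921 - 37950) + (½)*(1/144)) = 1/(-24029 + 1/288) = 1/(-6920351/288) = -288/6920351 ≈ -4.1616e-5)
1/F = 1/(-288/6920351) = -6920351/288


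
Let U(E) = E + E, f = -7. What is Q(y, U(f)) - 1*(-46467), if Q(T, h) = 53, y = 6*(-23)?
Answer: 46520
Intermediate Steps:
y = -138
U(E) = 2*E
Q(y, U(f)) - 1*(-46467) = 53 - 1*(-46467) = 53 + 46467 = 46520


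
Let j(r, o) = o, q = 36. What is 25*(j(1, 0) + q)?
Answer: 900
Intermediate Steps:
25*(j(1, 0) + q) = 25*(0 + 36) = 25*36 = 900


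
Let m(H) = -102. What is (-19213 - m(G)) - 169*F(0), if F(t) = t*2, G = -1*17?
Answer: -19111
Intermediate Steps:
G = -17
F(t) = 2*t
(-19213 - m(G)) - 169*F(0) = (-19213 - 1*(-102)) - 338*0 = (-19213 + 102) - 169*0 = -19111 + 0 = -19111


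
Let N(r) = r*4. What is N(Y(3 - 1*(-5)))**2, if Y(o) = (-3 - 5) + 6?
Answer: 64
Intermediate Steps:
Y(o) = -2 (Y(o) = -8 + 6 = -2)
N(r) = 4*r
N(Y(3 - 1*(-5)))**2 = (4*(-2))**2 = (-8)**2 = 64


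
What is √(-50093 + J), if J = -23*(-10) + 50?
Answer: I*√49813 ≈ 223.19*I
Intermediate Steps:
J = 280 (J = 230 + 50 = 280)
√(-50093 + J) = √(-50093 + 280) = √(-49813) = I*√49813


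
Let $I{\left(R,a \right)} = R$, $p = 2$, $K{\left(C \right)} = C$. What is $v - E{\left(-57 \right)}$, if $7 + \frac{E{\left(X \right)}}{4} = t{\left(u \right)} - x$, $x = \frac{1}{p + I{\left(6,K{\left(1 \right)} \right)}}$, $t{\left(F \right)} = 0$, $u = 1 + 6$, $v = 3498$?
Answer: $\frac{7053}{2} \approx 3526.5$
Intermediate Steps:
$u = 7$
$x = \frac{1}{8}$ ($x = \frac{1}{2 + 6} = \frac{1}{8} \approx 0.125$)
$E{\left(X \right)} = - \frac{57}{2}$ ($E{\left(X \right)} = -28 + 4 \left(0 - \frac{1}{8}\right) = -28 + 4 \left(- \frac{1}{8}\right) = -28 - \frac{1}{2} = - \frac{57}{2}$)
$v - E{\left(-57 \right)} = 3498 - - \frac{57}{2} = 3498 + \frac{57}{2} = \frac{7053}{2}$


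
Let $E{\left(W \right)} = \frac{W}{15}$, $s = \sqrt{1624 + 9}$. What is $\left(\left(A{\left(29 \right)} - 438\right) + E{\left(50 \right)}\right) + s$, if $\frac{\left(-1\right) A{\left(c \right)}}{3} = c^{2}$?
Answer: $- \frac{8873}{3} + \sqrt{1633} \approx -2917.3$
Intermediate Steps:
$s = \sqrt{1633} \approx 40.41$
$A{\left(c \right)} = - 3 c^{2}$
$E{\left(W \right)} = \frac{W}{15}$ ($E{\left(W \right)} = W \frac{1}{15} = \frac{W}{15}$)
$\left(\left(A{\left(29 \right)} - 438\right) + E{\left(50 \right)}\right) + s = \left(\left(- 3 \cdot 29^{2} - 438\right) + \frac{1}{15} \cdot 50\right) + \sqrt{1633} = \left(\left(\left(-3\right) 841 - 438\right) + \frac{10}{3}\right) + \sqrt{1633} = \left(\left(-2523 - 438\right) + \frac{10}{3}\right) + \sqrt{1633} = \left(-2961 + \frac{10}{3}\right) + \sqrt{1633} = - \frac{8873}{3} + \sqrt{1633}$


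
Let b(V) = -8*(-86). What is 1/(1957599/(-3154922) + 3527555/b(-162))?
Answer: 1085293168/5563907023799 ≈ 0.00019506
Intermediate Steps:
b(V) = 688
1/(1957599/(-3154922) + 3527555/b(-162)) = 1/(1957599/(-3154922) + 3527555/688) = 1/(1957599*(-1/3154922) + 3527555*(1/688)) = 1/(-1957599/3154922 + 3527555/688) = 1/(5563907023799/1085293168) = 1085293168/5563907023799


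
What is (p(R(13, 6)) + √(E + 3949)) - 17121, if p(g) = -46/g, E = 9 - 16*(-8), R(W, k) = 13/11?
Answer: -223079/13 + 3*√454 ≈ -17096.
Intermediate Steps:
R(W, k) = 13/11 (R(W, k) = 13*(1/11) = 13/11)
E = 137 (E = 9 + 128 = 137)
(p(R(13, 6)) + √(E + 3949)) - 17121 = (-46/13/11 + √(137 + 3949)) - 17121 = (-46*11/13 + √4086) - 17121 = (-506/13 + 3*√454) - 17121 = -223079/13 + 3*√454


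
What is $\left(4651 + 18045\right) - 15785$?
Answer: $6911$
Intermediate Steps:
$\left(4651 + 18045\right) - 15785 = 22696 - 15785 = 6911$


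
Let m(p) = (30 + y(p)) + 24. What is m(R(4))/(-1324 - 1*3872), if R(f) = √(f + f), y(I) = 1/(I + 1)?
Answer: -377/36372 - √2/18186 ≈ -0.010443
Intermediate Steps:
y(I) = 1/(1 + I)
R(f) = √2*√f (R(f) = √(2*f) = √2*√f)
m(p) = 54 + 1/(1 + p) (m(p) = (30 + 1/(1 + p)) + 24 = 54 + 1/(1 + p))
m(R(4))/(-1324 - 1*3872) = ((55 + 54*(√2*√4))/(1 + √2*√4))/(-1324 - 1*3872) = ((55 + 54*(√2*2))/(1 + √2*2))/(-1324 - 3872) = ((55 + 54*(2*√2))/(1 + 2*√2))/(-5196) = ((55 + 108*√2)/(1 + 2*√2))*(-1/5196) = -(55 + 108*√2)/(5196*(1 + 2*√2))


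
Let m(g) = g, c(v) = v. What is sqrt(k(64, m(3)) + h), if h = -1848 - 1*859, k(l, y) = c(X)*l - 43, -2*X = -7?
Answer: I*sqrt(2526) ≈ 50.259*I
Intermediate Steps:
X = 7/2 (X = -1/2*(-7) = 7/2 ≈ 3.5000)
k(l, y) = -43 + 7*l/2 (k(l, y) = 7*l/2 - 43 = -43 + 7*l/2)
h = -2707 (h = -1848 - 859 = -2707)
sqrt(k(64, m(3)) + h) = sqrt((-43 + (7/2)*64) - 2707) = sqrt((-43 + 224) - 2707) = sqrt(181 - 2707) = sqrt(-2526) = I*sqrt(2526)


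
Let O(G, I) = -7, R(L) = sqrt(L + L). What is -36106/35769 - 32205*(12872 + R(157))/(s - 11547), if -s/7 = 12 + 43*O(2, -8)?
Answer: 3706859027224/85165989 + 32205*sqrt(314)/9524 ≈ 43585.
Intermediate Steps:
R(L) = sqrt(2)*sqrt(L) (R(L) = sqrt(2*L) = sqrt(2)*sqrt(L))
s = 2023 (s = -7*(12 + 43*(-7)) = -7*(12 - 301) = -7*(-289) = 2023)
-36106/35769 - 32205*(12872 + R(157))/(s - 11547) = -36106/35769 - 32205*(12872 + sqrt(2)*sqrt(157))/(2023 - 11547) = -36106*1/35769 - (-103635690/2381 - 32205*sqrt(314)/9524) = -36106/35769 - 32205*(-3218/2381 - sqrt(314)/9524) = -36106/35769 + (103635690/2381 + 32205*sqrt(314)/9524) = 3706859027224/85165989 + 32205*sqrt(314)/9524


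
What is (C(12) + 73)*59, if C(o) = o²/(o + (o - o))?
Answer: 5015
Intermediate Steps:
C(o) = o (C(o) = o²/(o + 0) = o²/o = o)
(C(12) + 73)*59 = (12 + 73)*59 = 85*59 = 5015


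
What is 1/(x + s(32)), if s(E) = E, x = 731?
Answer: 1/763 ≈ 0.0013106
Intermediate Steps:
1/(x + s(32)) = 1/(731 + 32) = 1/763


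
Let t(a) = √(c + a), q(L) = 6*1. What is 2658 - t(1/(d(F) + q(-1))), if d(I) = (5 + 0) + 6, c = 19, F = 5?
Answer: 2658 - 18*√17/17 ≈ 2653.6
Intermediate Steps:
d(I) = 11 (d(I) = 5 + 6 = 11)
q(L) = 6
t(a) = √(19 + a)
2658 - t(1/(d(F) + q(-1))) = 2658 - √(19 + 1/(11 + 6)) = 2658 - √(19 + 1/17) = 2658 - √(324/17) = 2658 - 18*√17/17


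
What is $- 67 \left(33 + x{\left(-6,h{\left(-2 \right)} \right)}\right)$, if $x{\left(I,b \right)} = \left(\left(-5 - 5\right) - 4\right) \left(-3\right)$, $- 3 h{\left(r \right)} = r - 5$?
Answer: $-5025$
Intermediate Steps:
$h{\left(r \right)} = \frac{5}{3} - \frac{r}{3}$ ($h{\left(r \right)} = - \frac{r - 5}{3} = - \frac{-5 + r}{3} = \frac{5}{3} - \frac{r}{3}$)
$x{\left(I,b \right)} = 42$ ($x{\left(I,b \right)} = \left(-10 - 4\right) \left(-3\right) = \left(-14\right) \left(-3\right) = 42$)
$- 67 \left(33 + x{\left(-6,h{\left(-2 \right)} \right)}\right) = - 67 \left(33 + 42\right) = \left(-67\right) 75 = -5025$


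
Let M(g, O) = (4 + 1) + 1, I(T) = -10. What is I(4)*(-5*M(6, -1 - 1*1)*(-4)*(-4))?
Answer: 4800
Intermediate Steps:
M(g, O) = 6 (M(g, O) = 5 + 1 = 6)
I(4)*(-5*M(6, -1 - 1*1)*(-4)*(-4)) = -10*(-30*(-4))*(-4) = -10*(-5*(-24))*(-4) = -1200*(-4) = -10*(-480) = 4800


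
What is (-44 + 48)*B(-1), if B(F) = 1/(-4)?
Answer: -1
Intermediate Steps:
B(F) = -1/4
(-44 + 48)*B(-1) = (-44 + 48)*(-1/4) = 4*(-1/4) = -1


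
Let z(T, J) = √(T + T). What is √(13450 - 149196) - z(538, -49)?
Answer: -2*√269 + I*√135746 ≈ -32.802 + 368.44*I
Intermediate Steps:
z(T, J) = √2*√T (z(T, J) = √(2*T) = √2*√T)
√(13450 - 149196) - z(538, -49) = √(13450 - 149196) - √2*√538 = √(-135746) - 2*√269 = I*√135746 - 2*√269 = -2*√269 + I*√135746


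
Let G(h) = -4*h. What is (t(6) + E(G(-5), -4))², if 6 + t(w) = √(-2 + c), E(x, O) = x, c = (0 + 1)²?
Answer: (14 + I)² ≈ 195.0 + 28.0*I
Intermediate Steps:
c = 1 (c = 1² = 1)
t(w) = -6 + I (t(w) = -6 + √(-2 + 1) = -6 + √(-1) = -6 + I)
(t(6) + E(G(-5), -4))² = ((-6 + I) - 4*(-5))² = ((-6 + I) + 20)² = (14 + I)²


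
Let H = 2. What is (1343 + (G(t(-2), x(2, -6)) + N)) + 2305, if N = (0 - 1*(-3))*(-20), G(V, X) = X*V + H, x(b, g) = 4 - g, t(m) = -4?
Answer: 3550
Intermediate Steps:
G(V, X) = 2 + V*X (G(V, X) = X*V + 2 = V*X + 2 = 2 + V*X)
N = -60 (N = (0 + 3)*(-20) = 3*(-20) = -60)
(1343 + (G(t(-2), x(2, -6)) + N)) + 2305 = (1343 + ((2 - 4*(4 - 1*(-6))) - 60)) + 2305 = (1343 + ((2 - 4*(4 + 6)) - 60)) + 2305 = (1343 + ((2 - 4*10) - 60)) + 2305 = (1343 + ((2 - 40) - 60)) + 2305 = (1343 + (-38 - 60)) + 2305 = (1343 - 98) + 2305 = 1245 + 2305 = 3550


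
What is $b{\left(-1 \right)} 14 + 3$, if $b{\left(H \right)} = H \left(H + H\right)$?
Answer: $31$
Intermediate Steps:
$b{\left(H \right)} = 2 H^{2}$ ($b{\left(H \right)} = H 2 H = 2 H^{2}$)
$b{\left(-1 \right)} 14 + 3 = 2 \left(-1\right)^{2} \cdot 14 + 3 = 2 \cdot 1 \cdot 14 + 3 = 2 \cdot 14 + 3 = 28 + 3 = 31$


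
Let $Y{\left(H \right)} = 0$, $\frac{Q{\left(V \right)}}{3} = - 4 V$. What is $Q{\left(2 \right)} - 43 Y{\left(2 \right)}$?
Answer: $-24$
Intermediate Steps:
$Q{\left(V \right)} = - 12 V$ ($Q{\left(V \right)} = 3 \left(- 4 V\right) = - 12 V$)
$Q{\left(2 \right)} - 43 Y{\left(2 \right)} = \left(-12\right) 2 - 0 = -24 + 0 = -24$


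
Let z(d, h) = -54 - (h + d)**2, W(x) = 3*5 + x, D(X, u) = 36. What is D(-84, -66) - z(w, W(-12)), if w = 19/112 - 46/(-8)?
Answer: 2126961/12544 ≈ 169.56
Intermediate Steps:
W(x) = 15 + x
w = 663/112 (w = 19*(1/112) - 46*(-1/8) = 19/112 + 23/4 = 663/112 ≈ 5.9196)
z(d, h) = -54 - (d + h)**2
D(-84, -66) - z(w, W(-12)) = 36 - (-54 - (663/112 + (15 - 12))**2) = 36 - (-54 - (663/112 + 3)**2) = 36 - (-54 - (999/112)**2) = 36 - (-54 - 1*998001/12544) = 36 - (-54 - 998001/12544) = 36 - 1*(-1675377/12544) = 36 + 1675377/12544 = 2126961/12544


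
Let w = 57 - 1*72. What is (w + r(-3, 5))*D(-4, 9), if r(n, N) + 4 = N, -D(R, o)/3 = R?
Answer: -168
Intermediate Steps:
D(R, o) = -3*R
w = -15 (w = 57 - 72 = -15)
r(n, N) = -4 + N
(w + r(-3, 5))*D(-4, 9) = (-15 + (-4 + 5))*(-3*(-4)) = (-15 + 1)*12 = -14*12 = -168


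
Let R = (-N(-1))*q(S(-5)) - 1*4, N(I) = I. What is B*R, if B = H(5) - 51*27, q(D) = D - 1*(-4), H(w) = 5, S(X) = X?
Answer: 6860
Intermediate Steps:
q(D) = 4 + D (q(D) = D + 4 = 4 + D)
B = -1372 (B = 5 - 51*27 = 5 - 1377 = -1372)
R = -5 (R = (-1*(-1))*(4 - 5) - 1*4 = 1*(-1) - 4 = -1 - 4 = -5)
B*R = -1372*(-5) = 6860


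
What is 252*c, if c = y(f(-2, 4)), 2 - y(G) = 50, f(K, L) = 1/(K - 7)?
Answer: -12096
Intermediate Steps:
f(K, L) = 1/(-7 + K)
y(G) = -48 (y(G) = 2 - 1*50 = 2 - 50 = -48)
c = -48
252*c = 252*(-48) = -12096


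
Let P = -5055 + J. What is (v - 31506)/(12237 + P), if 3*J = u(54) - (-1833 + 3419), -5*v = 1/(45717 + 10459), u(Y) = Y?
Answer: -26548215843/5621532320 ≈ -4.7226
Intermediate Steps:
v = -1/280880 (v = -1/(5*(45717 + 10459)) = -⅕/56176 = -⅕*1/56176 = -1/280880 ≈ -3.5602e-6)
J = -1532/3 (J = (54 - (-1833 + 3419))/3 = (54 - 1*1586)/3 = (54 - 1586)/3 = (⅓)*(-1532) = -1532/3 ≈ -510.67)
P = -16697/3 (P = -5055 - 1532/3 = -16697/3 ≈ -5565.7)
(v - 31506)/(12237 + P) = (-1/280880 - 31506)/(12237 - 16697/3) = -8849405281/(280880*20014/3) = -8849405281/280880*3/20014 = -26548215843/5621532320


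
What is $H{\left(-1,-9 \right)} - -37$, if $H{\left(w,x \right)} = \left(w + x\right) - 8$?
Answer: $19$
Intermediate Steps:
$H{\left(w,x \right)} = -8 + w + x$
$H{\left(-1,-9 \right)} - -37 = \left(-8 - 1 - 9\right) - -37 = -18 + 37 = 19$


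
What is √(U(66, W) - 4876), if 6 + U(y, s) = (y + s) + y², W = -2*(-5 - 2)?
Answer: I*√446 ≈ 21.119*I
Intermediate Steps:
W = 14 (W = -2*(-7) = 14)
U(y, s) = -6 + s + y + y² (U(y, s) = -6 + ((y + s) + y²) = -6 + ((s + y) + y²) = -6 + (s + y + y²) = -6 + s + y + y²)
√(U(66, W) - 4876) = √((-6 + 14 + 66 + 66²) - 4876) = √((-6 + 14 + 66 + 4356) - 4876) = √(4430 - 4876) = √(-446) = I*√446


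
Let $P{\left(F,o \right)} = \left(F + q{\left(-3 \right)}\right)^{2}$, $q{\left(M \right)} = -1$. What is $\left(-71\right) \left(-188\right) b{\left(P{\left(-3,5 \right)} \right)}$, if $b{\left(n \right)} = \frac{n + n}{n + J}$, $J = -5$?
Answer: $\frac{427136}{11} \approx 38831.0$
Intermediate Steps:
$P{\left(F,o \right)} = \left(-1 + F\right)^{2}$ ($P{\left(F,o \right)} = \left(F - 1\right)^{2} = \left(-1 + F\right)^{2}$)
$b{\left(n \right)} = \frac{2 n}{-5 + n}$ ($b{\left(n \right)} = \frac{n + n}{n - 5} = \frac{2 n}{-5 + n}$)
$\left(-71\right) \left(-188\right) b{\left(P{\left(-3,5 \right)} \right)} = \left(-71\right) \left(-188\right) \frac{2 \left(-1 - 3\right)^{2}}{-5 + \left(-1 - 3\right)^{2}} = 13348 \frac{2 \left(-4\right)^{2}}{-5 + \left(-4\right)^{2}} = 13348 \cdot 2 \cdot 16 \frac{1}{-5 + 16} = 13348 \cdot 2 \cdot 16 \cdot \frac{1}{11} = 13348 \cdot \frac{32}{11} = \frac{427136}{11}$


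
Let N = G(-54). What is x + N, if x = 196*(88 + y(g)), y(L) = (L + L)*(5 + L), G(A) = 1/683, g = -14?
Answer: 45515121/683 ≈ 66640.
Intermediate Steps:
G(A) = 1/683
y(L) = 2*L*(5 + L) (y(L) = (2*L)*(5 + L) = 2*L*(5 + L))
x = 66640 (x = 196*(88 + 2*(-14)*(5 - 14)) = 196*(88 + 2*(-14)*(-9)) = 196*(88 + 252) = 196*340 = 66640)
N = 1/683 ≈ 0.0014641
x + N = 66640 + 1/683 = 45515121/683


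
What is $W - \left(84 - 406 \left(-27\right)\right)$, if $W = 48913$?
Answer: $37867$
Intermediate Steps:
$W - \left(84 - 406 \left(-27\right)\right) = 48913 - \left(84 - 406 \left(-27\right)\right) = 48913 - \left(84 - -10962\right) = 48913 - \left(84 + 10962\right) = 48913 - 11046 = 37867$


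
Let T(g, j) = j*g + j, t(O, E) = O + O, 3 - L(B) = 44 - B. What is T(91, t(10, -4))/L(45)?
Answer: 460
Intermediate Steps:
L(B) = -41 + B (L(B) = 3 - (44 - B) = 3 + (-44 + B) = -41 + B)
t(O, E) = 2*O
T(g, j) = j + g*j (T(g, j) = g*j + j = j + g*j)
T(91, t(10, -4))/L(45) = ((2*10)*(1 + 91))/(-41 + 45) = (20*92)/4 = 1840*(¼) = 460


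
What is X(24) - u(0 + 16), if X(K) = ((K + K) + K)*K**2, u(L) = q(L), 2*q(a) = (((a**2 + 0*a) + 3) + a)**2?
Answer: 7319/2 ≈ 3659.5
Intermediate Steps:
q(a) = (3 + a + a**2)**2/2 (q(a) = (((a**2 + 0*a) + 3) + a)**2/2 = (((a**2 + 0) + 3) + a)**2/2 = ((a**2 + 3) + a)**2/2 = ((3 + a**2) + a)**2/2 = (3 + a + a**2)**2/2)
u(L) = (3 + L + L**2)**2/2
X(K) = 3*K**3 (X(K) = (2*K + K)*K**2 = (3*K)*K**2 = 3*K**3)
X(24) - u(0 + 16) = 3*24**3 - (3 + (0 + 16) + (0 + 16)**2)**2/2 = 3*13824 - (3 + 16 + 16**2)**2/2 = 41472 - (3 + 16 + 256)**2/2 = 41472 - 275**2/2 = 41472 - 75625/2 = 7319/2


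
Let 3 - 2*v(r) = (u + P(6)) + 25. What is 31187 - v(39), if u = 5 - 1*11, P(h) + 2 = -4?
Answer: 31192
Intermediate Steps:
P(h) = -6 (P(h) = -2 - 4 = -6)
u = -6 (u = 5 - 11 = -6)
v(r) = -5 (v(r) = 3/2 - ((-6 - 6) + 25)/2 = 3/2 - (-12 + 25)/2 = 3/2 - 1/2*13 = 3/2 - 13/2 = -5)
31187 - v(39) = 31187 - 1*(-5) = 31187 + 5 = 31192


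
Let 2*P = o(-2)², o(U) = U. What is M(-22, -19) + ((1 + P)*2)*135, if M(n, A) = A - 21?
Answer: 770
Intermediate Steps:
M(n, A) = -21 + A
P = 2 (P = (½)*(-2)² = (½)*4 = 2)
M(-22, -19) + ((1 + P)*2)*135 = (-21 - 19) + ((1 + 2)*2)*135 = -40 + (3*2)*135 = -40 + 6*135 = -40 + 810 = 770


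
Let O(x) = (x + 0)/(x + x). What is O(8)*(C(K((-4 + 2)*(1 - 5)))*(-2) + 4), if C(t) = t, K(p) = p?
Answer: -6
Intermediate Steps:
O(x) = 1/2 (O(x) = x/((2*x)) = x*(1/(2*x)) = 1/2)
O(8)*(C(K((-4 + 2)*(1 - 5)))*(-2) + 4) = (((-4 + 2)*(1 - 5))*(-2) + 4)/2 = (-2*(-4)*(-2) + 4)/2 = (8*(-2) + 4)/2 = (-16 + 4)/2 = (1/2)*(-12) = -6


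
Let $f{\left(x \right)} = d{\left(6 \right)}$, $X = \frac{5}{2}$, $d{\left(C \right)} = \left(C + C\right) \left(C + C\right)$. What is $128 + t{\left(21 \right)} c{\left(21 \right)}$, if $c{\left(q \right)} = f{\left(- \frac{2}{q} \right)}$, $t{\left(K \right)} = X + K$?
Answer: $3512$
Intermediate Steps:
$d{\left(C \right)} = 4 C^{2}$ ($d{\left(C \right)} = 2 C 2 C = 4 C^{2}$)
$X = \frac{5}{2}$ ($X = 5 \cdot \frac{1}{2} = \frac{5}{2} \approx 2.5$)
$f{\left(x \right)} = 144$ ($f{\left(x \right)} = 4 \cdot 6^{2} = 4 \cdot 36 = 144$)
$t{\left(K \right)} = \frac{5}{2} + K$
$c{\left(q \right)} = 144$
$128 + t{\left(21 \right)} c{\left(21 \right)} = 128 + \left(\frac{5}{2} + 21\right) 144 = 128 + \frac{47}{2} \cdot 144 = 128 + 3384 = 3512$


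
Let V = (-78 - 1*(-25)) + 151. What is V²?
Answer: 9604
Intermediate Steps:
V = 98 (V = (-78 + 25) + 151 = -53 + 151 = 98)
V² = 98² = 9604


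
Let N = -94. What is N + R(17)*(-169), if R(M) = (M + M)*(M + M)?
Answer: -195458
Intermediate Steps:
R(M) = 4*M² (R(M) = (2*M)*(2*M) = 4*M²)
N + R(17)*(-169) = -94 + (4*17²)*(-169) = -94 + (4*289)*(-169) = -94 + 1156*(-169) = -94 - 195364 = -195458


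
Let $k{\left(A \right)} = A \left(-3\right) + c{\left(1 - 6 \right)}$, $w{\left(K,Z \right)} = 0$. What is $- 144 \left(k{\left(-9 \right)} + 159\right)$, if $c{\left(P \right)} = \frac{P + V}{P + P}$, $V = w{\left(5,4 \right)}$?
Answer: $-26856$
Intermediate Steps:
$V = 0$
$c{\left(P \right)} = \frac{1}{2}$ ($c{\left(P \right)} = \frac{P + 0}{P + P} = \frac{P}{2 P} = P \frac{1}{2 P} = \frac{1}{2}$)
$k{\left(A \right)} = \frac{1}{2} - 3 A$ ($k{\left(A \right)} = A \left(-3\right) + \frac{1}{2} = - 3 A + \frac{1}{2} = \frac{1}{2} - 3 A$)
$- 144 \left(k{\left(-9 \right)} + 159\right) = - 144 \left(\left(\frac{1}{2} - -27\right) + 159\right) = - 144 \left(\left(\frac{1}{2} + 27\right) + 159\right) = - 144 \left(\frac{55}{2} + 159\right) = \left(-144\right) \frac{373}{2} = -26856$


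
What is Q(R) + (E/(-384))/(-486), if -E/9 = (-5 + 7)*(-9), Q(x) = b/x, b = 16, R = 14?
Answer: 9223/8064 ≈ 1.1437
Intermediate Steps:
Q(x) = 16/x
E = 162 (E = -9*(-5 + 7)*(-9) = -18*(-9) = -9*(-18) = 162)
Q(R) + (E/(-384))/(-486) = 16/14 + (162/(-384))/(-486) = 16*(1/14) + (162*(-1/384))*(-1/486) = 8/7 - 27/64*(-1/486) = 8/7 + 1/1152 = 9223/8064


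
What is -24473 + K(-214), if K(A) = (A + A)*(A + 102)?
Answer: 23463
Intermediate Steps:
K(A) = 2*A*(102 + A) (K(A) = (2*A)*(102 + A) = 2*A*(102 + A))
-24473 + K(-214) = -24473 + 2*(-214)*(102 - 214) = -24473 + 2*(-214)*(-112) = -24473 + 47936 = 23463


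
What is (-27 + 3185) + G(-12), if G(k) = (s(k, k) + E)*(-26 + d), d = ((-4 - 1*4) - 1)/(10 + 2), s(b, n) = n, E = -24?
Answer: 4121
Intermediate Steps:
d = -3/4 (d = ((-4 - 4) - 1)/12 = (-8 - 1)*(1/12) = -9*1/12 = -3/4 ≈ -0.75000)
G(k) = 642 - 107*k/4 (G(k) = (k - 24)*(-26 - 3/4) = (-24 + k)*(-107/4) = 642 - 107*k/4)
(-27 + 3185) + G(-12) = (-27 + 3185) + (642 - 107/4*(-12)) = 3158 + (642 + 321) = 3158 + 963 = 4121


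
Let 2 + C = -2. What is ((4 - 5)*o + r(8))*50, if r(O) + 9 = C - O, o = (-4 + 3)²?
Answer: -1100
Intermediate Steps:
C = -4 (C = -2 - 2 = -4)
o = 1 (o = (-1)² = 1)
r(O) = -13 - O (r(O) = -9 + (-4 - O) = -13 - O)
((4 - 5)*o + r(8))*50 = ((4 - 5)*1 + (-13 - 1*8))*50 = (-1*1 + (-13 - 8))*50 = (-1 - 21)*50 = -22*50 = -1100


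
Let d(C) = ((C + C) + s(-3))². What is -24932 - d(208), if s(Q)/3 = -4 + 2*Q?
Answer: -173928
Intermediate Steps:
s(Q) = -12 + 6*Q (s(Q) = 3*(-4 + 2*Q) = -12 + 6*Q)
d(C) = (-30 + 2*C)² (d(C) = ((C + C) + (-12 + 6*(-3)))² = (2*C + (-12 - 18))² = (2*C - 30)² = (-30 + 2*C)²)
-24932 - d(208) = -24932 - 4*(-15 + 208)² = -24932 - 4*193² = -24932 - 4*37249 = -24932 - 1*148996 = -24932 - 148996 = -173928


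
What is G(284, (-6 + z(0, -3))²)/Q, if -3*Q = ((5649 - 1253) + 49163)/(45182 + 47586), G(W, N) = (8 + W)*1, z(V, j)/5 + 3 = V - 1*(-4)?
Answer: -27088256/17853 ≈ -1517.3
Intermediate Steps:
z(V, j) = 5 + 5*V (z(V, j) = -15 + 5*(V - 1*(-4)) = -15 + 5*(V + 4) = -15 + 5*(4 + V) = -15 + (20 + 5*V) = 5 + 5*V)
G(W, N) = 8 + W
Q = -17853/92768 (Q = -((5649 - 1253) + 49163)/(3*(45182 + 47586)) = -(4396 + 49163)/(3*92768) = -17853/92768 ≈ -0.19245)
G(284, (-6 + z(0, -3))²)/Q = (8 + 284)/(-17853/92768) = 292*(-92768/17853) = -27088256/17853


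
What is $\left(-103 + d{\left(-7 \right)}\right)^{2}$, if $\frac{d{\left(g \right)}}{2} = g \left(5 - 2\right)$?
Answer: $21025$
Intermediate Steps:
$d{\left(g \right)} = 6 g$ ($d{\left(g \right)} = 2 g \left(5 - 2\right) = 2 g 3 = 2 \cdot 3 g = 6 g$)
$\left(-103 + d{\left(-7 \right)}\right)^{2} = \left(-103 + 6 \left(-7\right)\right)^{2} = \left(-103 - 42\right)^{2} = \left(-145\right)^{2} = 21025$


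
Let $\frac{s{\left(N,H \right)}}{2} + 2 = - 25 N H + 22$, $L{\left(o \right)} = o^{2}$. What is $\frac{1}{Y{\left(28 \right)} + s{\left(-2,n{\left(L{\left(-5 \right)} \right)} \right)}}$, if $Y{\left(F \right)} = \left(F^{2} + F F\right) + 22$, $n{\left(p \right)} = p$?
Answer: $\frac{1}{4130} \approx 0.00024213$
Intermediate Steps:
$s{\left(N,H \right)} = 40 - 50 H N$ ($s{\left(N,H \right)} = -4 + 2 \left(- 25 N H + 22\right) = -4 + 2 \left(- 25 H N + 22\right) = -4 + 2 \left(22 - 25 H N\right) = -4 - \left(-44 + 50 H N\right) = 40 - 50 H N$)
$Y{\left(F \right)} = 22 + 2 F^{2}$ ($Y{\left(F \right)} = \left(F^{2} + F^{2}\right) + 22 = 2 F^{2} + 22 = 22 + 2 F^{2}$)
$\frac{1}{Y{\left(28 \right)} + s{\left(-2,n{\left(L{\left(-5 \right)} \right)} \right)}} = \frac{1}{\left(22 + 2 \cdot 28^{2}\right) - \left(-40 + 50 \left(-5\right)^{2} \left(-2\right)\right)} = \frac{1}{\left(22 + 2 \cdot 784\right) - \left(-40 + 1250 \left(-2\right)\right)} = \frac{1}{\left(22 + 1568\right) + \left(40 + 2500\right)} = \frac{1}{1590 + 2540} = \frac{1}{4130}$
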